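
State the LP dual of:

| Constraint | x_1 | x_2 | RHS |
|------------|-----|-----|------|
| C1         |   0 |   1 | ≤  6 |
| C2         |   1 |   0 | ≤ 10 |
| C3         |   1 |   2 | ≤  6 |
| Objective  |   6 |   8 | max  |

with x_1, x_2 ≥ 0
Minimize: z = 6y1 + 10y2 + 6y3

Subject to:
  C1: -y2 - y3 ≤ -6
  C2: -y1 - 2y3 ≤ -8
  y1, y2, y3 ≥ 0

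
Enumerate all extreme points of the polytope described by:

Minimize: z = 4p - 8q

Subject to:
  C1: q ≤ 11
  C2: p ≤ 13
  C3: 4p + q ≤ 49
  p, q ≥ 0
Each vertex is the intersection of two constraint boundaries that also satisfies all remaining constraints:
  p = 0 and q = 0 → (0, 0)
  4p + q = 49 and q = 0 → (12.25, 0)
  q = 11 and 4p + q = 49 → (9.5, 11)
  q = 11 and p = 0 → (0, 11)

Vertices: (0, 0), (12.25, 0), (9.5, 11), (0, 11)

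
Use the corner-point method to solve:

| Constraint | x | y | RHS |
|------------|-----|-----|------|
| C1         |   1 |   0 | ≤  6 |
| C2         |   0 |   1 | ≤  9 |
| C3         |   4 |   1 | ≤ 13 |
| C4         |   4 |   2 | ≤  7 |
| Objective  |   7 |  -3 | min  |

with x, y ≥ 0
Each vertex is the intersection of two constraint boundaries that also satisfies all remaining constraints:
  x = 0 and y = 0 → (0, 0)
  4x + 2y = 7 and y = 0 → (1.75, 0)
  4x + 2y = 7 and x = 0 → (0, 3.5)

Evaluating z = 7x - 3y at each vertex:
  (0, 0): z = 0
  (1.75, 0): z = 12.25
  (0, 3.5): z = -10.5

The minimum is at (0, 3.5) with z = -10.5.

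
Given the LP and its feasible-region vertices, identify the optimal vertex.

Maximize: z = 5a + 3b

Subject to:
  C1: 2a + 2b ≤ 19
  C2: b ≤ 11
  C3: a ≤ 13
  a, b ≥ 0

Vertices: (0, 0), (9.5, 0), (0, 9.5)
Evaluating z = 5a + 3b at each vertex:
  (0, 0): z = 0
  (9.5, 0): z = 47.5
  (0, 9.5): z = 28.5

The largest value is z = 47.5, attained at (9.5, 0).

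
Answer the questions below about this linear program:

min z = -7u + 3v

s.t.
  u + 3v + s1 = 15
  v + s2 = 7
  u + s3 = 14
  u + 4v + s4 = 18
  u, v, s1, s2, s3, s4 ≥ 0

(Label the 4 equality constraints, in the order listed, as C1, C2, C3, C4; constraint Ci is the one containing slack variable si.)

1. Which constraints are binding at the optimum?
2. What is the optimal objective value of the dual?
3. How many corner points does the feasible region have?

1. C3, v ≥ 0
2. -98 (by strong duality, equal to the primal optimum)
3. 5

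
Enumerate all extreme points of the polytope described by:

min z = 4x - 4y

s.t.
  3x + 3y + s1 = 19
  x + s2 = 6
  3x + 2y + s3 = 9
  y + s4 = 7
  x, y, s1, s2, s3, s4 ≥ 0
Each vertex is the intersection of two constraint boundaries that also satisfies all remaining constraints:
  x = 0 and y = 0 → (0, 0)
  3x + 2y = 9 and y = 0 → (3, 0)
  3x + 2y = 9 and x = 0 → (0, 4.5)

Vertices: (0, 0), (3, 0), (0, 4.5)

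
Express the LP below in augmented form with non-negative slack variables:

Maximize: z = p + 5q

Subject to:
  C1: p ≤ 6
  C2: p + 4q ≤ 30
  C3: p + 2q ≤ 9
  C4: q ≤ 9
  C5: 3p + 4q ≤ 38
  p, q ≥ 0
max z = p + 5q

s.t.
  p + s1 = 6
  p + 4q + s2 = 30
  p + 2q + s3 = 9
  q + s4 = 9
  3p + 4q + s5 = 38
  p, q, s1, s2, s3, s4, s5 ≥ 0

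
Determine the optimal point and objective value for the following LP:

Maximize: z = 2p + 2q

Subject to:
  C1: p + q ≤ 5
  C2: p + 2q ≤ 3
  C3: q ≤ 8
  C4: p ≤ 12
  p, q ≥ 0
Each vertex is the intersection of two constraint boundaries that also satisfies all remaining constraints:
  p = 0 and q = 0 → (0, 0)
  p + 2q = 3 and q = 0 → (3, 0)
  p + 2q = 3 and p = 0 → (0, 1.5)

Evaluating z = 2p + 2q at each vertex:
  (0, 0): z = 0
  (3, 0): z = 6
  (0, 1.5): z = 3

The maximum is at (3, 0) with z = 6.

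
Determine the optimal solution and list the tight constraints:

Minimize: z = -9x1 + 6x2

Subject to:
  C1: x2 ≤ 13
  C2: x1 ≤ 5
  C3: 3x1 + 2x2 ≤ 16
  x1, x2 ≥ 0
Optimal: x1 = 5, x2 = 0
Slack at optimum:
  C1: slack = 13
  C2: slack = 0 (binding)
  C3: slack = 1
  x1 ≥ 0: x1 = 5
  x2 ≥ 0: x2 = 0 (binding)
Binding constraints: C2, x2 ≥ 0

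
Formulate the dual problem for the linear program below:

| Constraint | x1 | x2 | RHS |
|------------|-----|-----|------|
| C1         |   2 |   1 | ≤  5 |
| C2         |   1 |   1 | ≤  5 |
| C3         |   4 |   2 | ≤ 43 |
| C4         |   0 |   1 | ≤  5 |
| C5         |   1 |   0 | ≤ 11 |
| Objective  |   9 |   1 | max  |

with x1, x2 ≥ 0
Minimize: z = 5y1 + 5y2 + 43y3 + 5y4 + 11y5

Subject to:
  C1: -2y1 - y2 - 4y3 - y5 ≤ -9
  C2: -y1 - y2 - 2y3 - y4 ≤ -1
  y1, y2, y3, y4, y5 ≥ 0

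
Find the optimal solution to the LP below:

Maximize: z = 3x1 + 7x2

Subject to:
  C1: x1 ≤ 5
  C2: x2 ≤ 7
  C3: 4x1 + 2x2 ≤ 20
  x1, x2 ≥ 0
Each vertex is the intersection of two constraint boundaries that also satisfies all remaining constraints:
  x1 = 0 and x2 = 0 → (0, 0)
  x1 = 5 and 4x1 + 2x2 = 20 → (5, 0)
  x2 = 7 and 4x1 + 2x2 = 20 → (1.5, 7)
  x2 = 7 and x1 = 0 → (0, 7)

Evaluating z = 3x1 + 7x2 at each vertex:
  (0, 0): z = 0
  (5, 0): z = 15
  (1.5, 7): z = 53.5
  (0, 7): z = 49

The maximum is at (1.5, 7) with z = 53.5.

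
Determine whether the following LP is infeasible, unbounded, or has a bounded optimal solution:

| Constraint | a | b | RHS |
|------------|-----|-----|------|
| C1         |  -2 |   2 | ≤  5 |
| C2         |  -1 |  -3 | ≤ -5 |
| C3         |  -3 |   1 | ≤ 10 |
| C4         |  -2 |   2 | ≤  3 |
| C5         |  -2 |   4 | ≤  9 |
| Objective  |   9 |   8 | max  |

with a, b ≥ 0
Feasible point: (1, 2) satisfies every constraint, so the LP is feasible.
Direction d = (1, 0): for each constraint row a, a·d ≤ 0 —
  (-2)(1) + (2)(0) = -2 ≤ 0
  (-1)(1) + (-3)(0) = -1 ≤ 0
  (-3)(1) + (1)(0) = -3 ≤ 0
  (-2)(1) + (2)(0) = -2 ≤ 0
  (-2)(1) + (4)(0) = -2 ≤ 0
and d ≥ 0, so (1, 2) + t·d stays feasible for every t ≥ 0. Along this ray z = 9a + 8b changes by 9 per unit t, so z → +∞.

Unbounded: there is a feasible ray along which z → +∞.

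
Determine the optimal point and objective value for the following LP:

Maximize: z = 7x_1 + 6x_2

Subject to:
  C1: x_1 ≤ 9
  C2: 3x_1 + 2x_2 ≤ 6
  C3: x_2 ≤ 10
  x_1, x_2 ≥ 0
Each vertex is the intersection of two constraint boundaries that also satisfies all remaining constraints:
  x_1 = 0 and x_2 = 0 → (0, 0)
  3x_1 + 2x_2 = 6 and x_2 = 0 → (2, 0)
  3x_1 + 2x_2 = 6 and x_1 = 0 → (0, 3)

Evaluating z = 7x_1 + 6x_2 at each vertex:
  (0, 0): z = 0
  (2, 0): z = 14
  (0, 3): z = 18

The maximum is at (0, 3) with z = 18.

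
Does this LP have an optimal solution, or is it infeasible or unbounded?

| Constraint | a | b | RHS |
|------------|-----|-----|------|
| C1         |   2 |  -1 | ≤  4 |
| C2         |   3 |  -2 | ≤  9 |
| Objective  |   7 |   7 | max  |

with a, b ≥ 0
Feasible point: (0, 0) satisfies every constraint, so the LP is feasible.
Direction d = (0, 1): for each constraint row a, a·d ≤ 0 —
  (2)(0) + (-1)(1) = -1 ≤ 0
  (3)(0) + (-2)(1) = -2 ≤ 0
and d ≥ 0, so (0, 0) + t·d stays feasible for every t ≥ 0. Along this ray z = 7a + 7b changes by 7 per unit t, so z → +∞.

Unbounded — the objective can increase without bound over the feasible region.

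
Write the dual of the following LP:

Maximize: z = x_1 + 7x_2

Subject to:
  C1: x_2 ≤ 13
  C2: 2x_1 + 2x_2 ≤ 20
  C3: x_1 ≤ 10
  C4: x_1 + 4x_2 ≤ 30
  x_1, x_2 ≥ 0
Minimize: z = 13y1 + 20y2 + 10y3 + 30y4

Subject to:
  C1: -2y2 - y3 - y4 ≤ -1
  C2: -y1 - 2y2 - 4y4 ≤ -7
  y1, y2, y3, y4 ≥ 0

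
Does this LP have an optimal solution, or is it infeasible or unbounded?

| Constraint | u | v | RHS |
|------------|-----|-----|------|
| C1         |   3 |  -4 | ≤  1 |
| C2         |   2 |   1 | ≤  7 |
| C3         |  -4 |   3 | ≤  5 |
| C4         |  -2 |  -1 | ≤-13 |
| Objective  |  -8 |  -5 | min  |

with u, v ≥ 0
C2 requires 2u + v ≤ 7, while C4 (-2u - v ≤ -13) is equivalent to 2u + v ≥ 13. Together they would need 13 ≤ 2u + v ≤ 7, which is impossible since 13 > 7. No point satisfies all constraints.

Infeasible — the constraint set is empty.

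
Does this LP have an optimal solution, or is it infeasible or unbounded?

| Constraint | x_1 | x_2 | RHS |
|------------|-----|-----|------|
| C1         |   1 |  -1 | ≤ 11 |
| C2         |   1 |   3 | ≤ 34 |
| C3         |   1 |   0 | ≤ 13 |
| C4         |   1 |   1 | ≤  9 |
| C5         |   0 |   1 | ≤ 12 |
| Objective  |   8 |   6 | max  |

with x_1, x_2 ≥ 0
The point (9, 0) satisfies every constraint, so the LP is feasible; the constraints give x_1 ≤ 13 and x_2 ≤ 12, which with x_1, x_2 ≥ 0 keep the feasible region inside a bounded box. A feasible, bounded LP attains a finite optimum at a vertex.

Feasible with finite optimum z* = 72 at (9, 0).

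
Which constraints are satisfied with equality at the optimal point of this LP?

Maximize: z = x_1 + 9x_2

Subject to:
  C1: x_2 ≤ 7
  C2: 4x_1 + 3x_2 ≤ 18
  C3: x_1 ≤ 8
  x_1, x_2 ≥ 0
Optimal: x_1 = 0, x_2 = 6
Slack at optimum:
  C1: slack = 1
  C2: slack = 0 (binding)
  C3: slack = 8
  x_1 ≥ 0: x_1 = 0 (binding)
  x_2 ≥ 0: x_2 = 6
Binding constraints: C2, x_1 ≥ 0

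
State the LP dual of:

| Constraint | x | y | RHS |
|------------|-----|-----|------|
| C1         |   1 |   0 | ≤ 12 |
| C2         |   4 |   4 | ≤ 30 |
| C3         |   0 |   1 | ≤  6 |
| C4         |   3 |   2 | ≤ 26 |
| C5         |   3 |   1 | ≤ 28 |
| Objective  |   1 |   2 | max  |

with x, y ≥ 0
Minimize: z = 12y1 + 30y2 + 6y3 + 26y4 + 28y5

Subject to:
  C1: -y1 - 4y2 - 3y4 - 3y5 ≤ -1
  C2: -4y2 - y3 - 2y4 - y5 ≤ -2
  y1, y2, y3, y4, y5 ≥ 0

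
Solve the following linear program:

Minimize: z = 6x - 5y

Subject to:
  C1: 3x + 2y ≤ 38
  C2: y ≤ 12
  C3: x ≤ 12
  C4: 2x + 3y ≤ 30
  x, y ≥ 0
Each vertex is the intersection of two constraint boundaries that also satisfies all remaining constraints:
  x = 0 and y = 0 → (0, 0)
  x = 12 and y = 0 → (12, 0)
  3x + 2y = 38 and x = 12 → (12, 1)
  3x + 2y = 38 and 2x + 3y = 30 → (10.8, 2.8)
  2x + 3y = 30 and x = 0 → (0, 10)

Evaluating z = 6x - 5y at each vertex:
  (0, 0): z = 0
  (12, 0): z = 72
  (12, 1): z = 67
  (10.8, 2.8): z = 50.8
  (0, 10): z = -50

The minimum is at (0, 10) with z = -50.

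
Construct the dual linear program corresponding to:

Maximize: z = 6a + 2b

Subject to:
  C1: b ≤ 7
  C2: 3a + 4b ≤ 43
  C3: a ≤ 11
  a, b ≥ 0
Minimize: z = 7y1 + 43y2 + 11y3

Subject to:
  C1: -3y2 - y3 ≤ -6
  C2: -y1 - 4y2 ≤ -2
  y1, y2, y3 ≥ 0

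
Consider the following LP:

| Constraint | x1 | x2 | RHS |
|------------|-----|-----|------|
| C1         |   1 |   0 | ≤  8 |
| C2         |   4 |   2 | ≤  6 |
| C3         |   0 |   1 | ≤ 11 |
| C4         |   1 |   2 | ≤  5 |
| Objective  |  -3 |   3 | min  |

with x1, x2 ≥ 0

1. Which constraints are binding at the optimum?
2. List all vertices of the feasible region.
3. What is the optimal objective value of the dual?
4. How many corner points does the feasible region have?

1. C2, x2 ≥ 0
2. (0, 0), (1.5, 0), (0.3333, 2.333), (0, 2.5)
3. -4.5 (by strong duality, equal to the primal optimum)
4. 4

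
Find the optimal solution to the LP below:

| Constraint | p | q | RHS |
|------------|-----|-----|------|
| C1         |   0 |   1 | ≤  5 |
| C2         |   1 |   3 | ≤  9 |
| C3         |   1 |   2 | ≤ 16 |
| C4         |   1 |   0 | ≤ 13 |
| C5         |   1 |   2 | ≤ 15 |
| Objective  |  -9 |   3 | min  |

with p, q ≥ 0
p = 9, q = 0, z = -81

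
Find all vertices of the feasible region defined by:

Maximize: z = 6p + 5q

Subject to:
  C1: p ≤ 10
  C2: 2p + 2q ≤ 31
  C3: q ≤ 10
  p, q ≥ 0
Each vertex is the intersection of two constraint boundaries that also satisfies all remaining constraints:
  p = 0 and q = 0 → (0, 0)
  p = 10 and q = 0 → (10, 0)
  p = 10 and 2p + 2q = 31 → (10, 5.5)
  2p + 2q = 31 and q = 10 → (5.5, 10)
  q = 10 and p = 0 → (0, 10)

Vertices: (0, 0), (10, 0), (10, 5.5), (5.5, 10), (0, 10)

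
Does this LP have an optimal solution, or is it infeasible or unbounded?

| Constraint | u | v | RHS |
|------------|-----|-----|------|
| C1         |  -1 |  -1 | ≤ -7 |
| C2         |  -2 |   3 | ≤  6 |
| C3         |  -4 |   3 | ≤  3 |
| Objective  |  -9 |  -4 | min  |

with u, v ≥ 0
Feasible point: (3, 4) satisfies every constraint, so the LP is feasible.
Direction d = (1, 0): for each constraint row a, a·d ≤ 0 —
  (-1)(1) + (-1)(0) = -1 ≤ 0
  (-2)(1) + (3)(0) = -2 ≤ 0
  (-4)(1) + (3)(0) = -4 ≤ 0
and d ≥ 0, so (3, 4) + t·d stays feasible for every t ≥ 0. Along this ray z = -9u - 4v changes by -9 per unit t, so z → −∞.

The LP is unbounded; z can be made arbitrarily small.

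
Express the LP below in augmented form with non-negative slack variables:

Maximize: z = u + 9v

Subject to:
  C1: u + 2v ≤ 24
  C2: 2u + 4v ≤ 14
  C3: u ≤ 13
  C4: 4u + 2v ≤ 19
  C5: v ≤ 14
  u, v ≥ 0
max z = u + 9v

s.t.
  u + 2v + s1 = 24
  2u + 4v + s2 = 14
  u + s3 = 13
  4u + 2v + s4 = 19
  v + s5 = 14
  u, v, s1, s2, s3, s4, s5 ≥ 0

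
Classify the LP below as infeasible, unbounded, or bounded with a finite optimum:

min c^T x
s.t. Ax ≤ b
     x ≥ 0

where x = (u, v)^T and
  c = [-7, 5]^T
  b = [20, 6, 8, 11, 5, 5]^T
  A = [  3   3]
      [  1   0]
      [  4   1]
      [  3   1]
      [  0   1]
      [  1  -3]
The point (2, 0) satisfies every constraint, so the LP is feasible; the constraints give u ≤ 6 and v ≤ 5, which with u, v ≥ 0 keep the feasible region inside a bounded box. A feasible, bounded LP attains a finite optimum at a vertex.

Evaluating z = -7u + 5v at each vertex:
  (0, 0): z = 0
  (2, 0): z = -14
  (0.75, 5): z = 19.75
  (0, 5): z = 25

Bounded optimum: z* = -14 at (2, 0).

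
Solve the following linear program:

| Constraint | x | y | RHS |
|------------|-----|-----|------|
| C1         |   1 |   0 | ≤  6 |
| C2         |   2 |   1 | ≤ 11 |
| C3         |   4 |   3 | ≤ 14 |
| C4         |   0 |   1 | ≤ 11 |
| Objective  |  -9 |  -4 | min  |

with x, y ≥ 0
x = 3.5, y = 0, z = -31.5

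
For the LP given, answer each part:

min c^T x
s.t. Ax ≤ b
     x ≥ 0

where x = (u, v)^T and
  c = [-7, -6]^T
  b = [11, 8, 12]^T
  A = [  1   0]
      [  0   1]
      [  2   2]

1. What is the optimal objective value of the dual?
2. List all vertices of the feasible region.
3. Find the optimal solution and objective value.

1. -42 (by strong duality, equal to the primal optimum)
2. (0, 0), (6, 0), (0, 6)
3. u = 6, v = 0, z = -42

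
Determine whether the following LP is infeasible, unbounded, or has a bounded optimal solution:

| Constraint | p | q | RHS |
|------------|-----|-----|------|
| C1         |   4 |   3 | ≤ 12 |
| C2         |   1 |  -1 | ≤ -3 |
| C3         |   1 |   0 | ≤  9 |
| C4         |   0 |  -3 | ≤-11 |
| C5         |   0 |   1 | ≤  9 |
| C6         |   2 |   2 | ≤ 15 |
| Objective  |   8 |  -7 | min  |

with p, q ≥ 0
The point (0, 4) satisfies every constraint, so the LP is feasible; the constraints give p ≤ 9 and q ≤ 9, which with p, q ≥ 0 keep the feasible region inside a bounded box. A feasible, bounded LP attains a finite optimum at a vertex.

Bounded optimum: z* = -28 at (0, 4).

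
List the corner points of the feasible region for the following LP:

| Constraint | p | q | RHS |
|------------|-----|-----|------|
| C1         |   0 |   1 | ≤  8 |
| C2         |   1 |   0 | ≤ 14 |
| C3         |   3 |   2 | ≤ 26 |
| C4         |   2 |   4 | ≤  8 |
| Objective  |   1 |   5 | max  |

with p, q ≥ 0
Each vertex is the intersection of two constraint boundaries that also satisfies all remaining constraints:
  p = 0 and q = 0 → (0, 0)
  2p + 4q = 8 and q = 0 → (4, 0)
  2p + 4q = 8 and p = 0 → (0, 2)

Vertices: (0, 0), (4, 0), (0, 2)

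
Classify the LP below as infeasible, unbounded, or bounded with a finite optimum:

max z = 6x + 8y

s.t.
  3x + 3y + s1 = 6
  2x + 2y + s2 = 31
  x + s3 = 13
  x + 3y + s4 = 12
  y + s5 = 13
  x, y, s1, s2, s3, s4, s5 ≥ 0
The point (0, 2) satisfies every constraint, so the LP is feasible; the constraints give x ≤ 13 and y ≤ 13, which with x, y ≥ 0 keep the feasible region inside a bounded box. A feasible, bounded LP attains a finite optimum at a vertex.

Evaluating z = 6x + 8y at each vertex:
  (0, 0): z = 0
  (2, 0): z = 12
  (0, 2): z = 16

Bounded optimum: z* = 16 at (0, 2).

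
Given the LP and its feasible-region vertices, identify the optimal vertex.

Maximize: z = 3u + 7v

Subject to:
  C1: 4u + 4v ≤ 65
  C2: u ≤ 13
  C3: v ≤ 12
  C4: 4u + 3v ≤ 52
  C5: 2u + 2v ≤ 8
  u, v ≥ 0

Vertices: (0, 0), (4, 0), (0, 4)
Evaluating z = 3u + 7v at each vertex:
  (0, 0): z = 0
  (4, 0): z = 12
  (0, 4): z = 28

The largest value is z = 28, attained at (0, 4).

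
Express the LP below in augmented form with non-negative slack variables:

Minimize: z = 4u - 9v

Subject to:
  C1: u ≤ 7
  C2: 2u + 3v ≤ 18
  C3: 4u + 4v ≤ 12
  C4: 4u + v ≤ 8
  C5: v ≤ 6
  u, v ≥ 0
min z = 4u - 9v

s.t.
  u + s1 = 7
  2u + 3v + s2 = 18
  4u + 4v + s3 = 12
  4u + v + s4 = 8
  v + s5 = 6
  u, v, s1, s2, s3, s4, s5 ≥ 0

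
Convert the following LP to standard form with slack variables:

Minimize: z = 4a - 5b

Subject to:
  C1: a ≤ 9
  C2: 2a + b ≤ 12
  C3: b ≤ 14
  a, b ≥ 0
min z = 4a - 5b

s.t.
  a + s1 = 9
  2a + b + s2 = 12
  b + s3 = 14
  a, b, s1, s2, s3 ≥ 0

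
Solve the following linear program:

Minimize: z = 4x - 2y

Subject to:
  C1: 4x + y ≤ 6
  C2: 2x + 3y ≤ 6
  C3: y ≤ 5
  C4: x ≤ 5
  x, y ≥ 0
Each vertex is the intersection of two constraint boundaries that also satisfies all remaining constraints:
  x = 0 and y = 0 → (0, 0)
  4x + y = 6 and y = 0 → (1.5, 0)
  4x + y = 6 and 2x + 3y = 6 → (1.2, 1.2)
  2x + 3y = 6 and x = 0 → (0, 2)

Evaluating z = 4x - 2y at each vertex:
  (0, 0): z = 0
  (1.5, 0): z = 6
  (1.2, 1.2): z = 2.4
  (0, 2): z = -4

The minimum is at (0, 2) with z = -4.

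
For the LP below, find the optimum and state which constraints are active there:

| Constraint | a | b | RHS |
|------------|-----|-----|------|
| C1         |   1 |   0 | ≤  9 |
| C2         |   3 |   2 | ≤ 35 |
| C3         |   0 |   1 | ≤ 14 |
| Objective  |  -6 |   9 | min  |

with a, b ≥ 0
Optimal: a = 9, b = 0
Slack at optimum:
  C1: slack = 0 (binding)
  C2: slack = 8
  C3: slack = 14
  a ≥ 0: a = 9
  b ≥ 0: b = 0 (binding)
Binding constraints: C1, b ≥ 0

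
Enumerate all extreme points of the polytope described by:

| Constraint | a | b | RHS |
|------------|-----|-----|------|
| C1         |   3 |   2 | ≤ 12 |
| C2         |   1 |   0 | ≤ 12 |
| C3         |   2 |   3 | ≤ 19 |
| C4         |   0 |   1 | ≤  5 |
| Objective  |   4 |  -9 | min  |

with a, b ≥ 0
Each vertex is the intersection of two constraint boundaries that also satisfies all remaining constraints:
  a = 0 and b = 0 → (0, 0)
  3a + 2b = 12 and b = 0 → (4, 0)
  3a + 2b = 12 and b = 5 → (0.6667, 5)
  b = 5 and a = 0 → (0, 5)

Vertices: (0, 0), (4, 0), (0.6667, 5), (0, 5)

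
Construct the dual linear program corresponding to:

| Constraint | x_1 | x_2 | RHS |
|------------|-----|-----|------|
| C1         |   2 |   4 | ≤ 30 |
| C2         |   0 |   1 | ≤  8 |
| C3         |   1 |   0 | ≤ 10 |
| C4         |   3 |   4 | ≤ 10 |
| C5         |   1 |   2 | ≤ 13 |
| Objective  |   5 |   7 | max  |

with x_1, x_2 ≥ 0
Minimize: z = 30y1 + 8y2 + 10y3 + 10y4 + 13y5

Subject to:
  C1: -2y1 - y3 - 3y4 - y5 ≤ -5
  C2: -4y1 - y2 - 4y4 - 2y5 ≤ -7
  y1, y2, y3, y4, y5 ≥ 0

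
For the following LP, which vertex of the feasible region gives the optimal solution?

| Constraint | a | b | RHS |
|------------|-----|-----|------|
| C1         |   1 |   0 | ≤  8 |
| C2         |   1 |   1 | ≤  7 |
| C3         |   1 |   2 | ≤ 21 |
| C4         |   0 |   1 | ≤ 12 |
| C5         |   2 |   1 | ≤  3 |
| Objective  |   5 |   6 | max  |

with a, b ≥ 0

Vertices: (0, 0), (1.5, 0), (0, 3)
Evaluating z = 5a + 6b at each vertex:
  (0, 0): z = 0
  (1.5, 0): z = 7.5
  (0, 3): z = 18

The largest value is z = 18, attained at (0, 3).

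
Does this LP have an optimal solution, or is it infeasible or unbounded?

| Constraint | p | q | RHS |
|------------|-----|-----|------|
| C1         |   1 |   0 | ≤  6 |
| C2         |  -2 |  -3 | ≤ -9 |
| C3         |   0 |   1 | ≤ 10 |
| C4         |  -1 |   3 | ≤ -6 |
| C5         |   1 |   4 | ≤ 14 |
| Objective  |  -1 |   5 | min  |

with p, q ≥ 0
The point (6, 0) satisfies every constraint, so the LP is feasible; the constraints give p ≤ 6 and q ≤ 10, which with p, q ≥ 0 keep the feasible region inside a bounded box. A feasible, bounded LP attains a finite optimum at a vertex.

Evaluating z = -p + 5q at each vertex:
  (6, 0): z = -6

Bounded optimum: z* = -6 at (6, 0).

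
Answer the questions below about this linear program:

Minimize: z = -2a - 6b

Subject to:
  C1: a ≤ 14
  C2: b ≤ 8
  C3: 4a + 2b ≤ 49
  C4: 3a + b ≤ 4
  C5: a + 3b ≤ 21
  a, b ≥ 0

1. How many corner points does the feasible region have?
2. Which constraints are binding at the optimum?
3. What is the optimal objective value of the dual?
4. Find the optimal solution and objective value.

1. 3
2. C4, a ≥ 0
3. -24 (by strong duality, equal to the primal optimum)
4. a = 0, b = 4, z = -24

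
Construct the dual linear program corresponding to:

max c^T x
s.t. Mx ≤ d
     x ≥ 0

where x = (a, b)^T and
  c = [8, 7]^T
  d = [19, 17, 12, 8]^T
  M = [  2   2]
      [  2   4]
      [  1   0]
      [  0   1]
Minimize: z = 19y1 + 17y2 + 12y3 + 8y4

Subject to:
  C1: -2y1 - 2y2 - y3 ≤ -8
  C2: -2y1 - 4y2 - y4 ≤ -7
  y1, y2, y3, y4 ≥ 0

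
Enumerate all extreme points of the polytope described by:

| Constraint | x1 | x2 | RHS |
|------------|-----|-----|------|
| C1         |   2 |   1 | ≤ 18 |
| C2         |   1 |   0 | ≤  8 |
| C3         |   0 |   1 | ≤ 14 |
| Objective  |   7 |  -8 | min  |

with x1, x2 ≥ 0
Each vertex is the intersection of two constraint boundaries that also satisfies all remaining constraints:
  x1 = 0 and x2 = 0 → (0, 0)
  x1 = 8 and x2 = 0 → (8, 0)
  2x1 + x2 = 18 and x1 = 8 → (8, 2)
  2x1 + x2 = 18 and x2 = 14 → (2, 14)
  x2 = 14 and x1 = 0 → (0, 14)

Vertices: (0, 0), (8, 0), (8, 2), (2, 14), (0, 14)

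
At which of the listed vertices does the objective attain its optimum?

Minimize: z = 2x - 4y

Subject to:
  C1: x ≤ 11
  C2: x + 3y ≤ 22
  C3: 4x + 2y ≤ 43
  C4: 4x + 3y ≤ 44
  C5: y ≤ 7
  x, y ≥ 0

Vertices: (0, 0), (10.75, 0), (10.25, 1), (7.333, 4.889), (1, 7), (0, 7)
Evaluating z = 2x - 4y at each vertex:
  (0, 0): z = 0
  (10.75, 0): z = 21.5
  (10.25, 1): z = 16.5
  (7.333, 4.889): z = -4.889
  (1, 7): z = -26
  (0, 7): z = -28

The smallest value is z = -28, attained at (0, 7).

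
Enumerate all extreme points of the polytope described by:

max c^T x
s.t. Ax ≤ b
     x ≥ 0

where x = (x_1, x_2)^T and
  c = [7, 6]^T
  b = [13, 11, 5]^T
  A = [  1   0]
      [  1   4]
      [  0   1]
Each vertex is the intersection of two constraint boundaries that also satisfies all remaining constraints:
  x_1 = 0 and x_2 = 0 → (0, 0)
  x_1 + 4x_2 = 11 and x_2 = 0 → (11, 0)
  x_1 + 4x_2 = 11 and x_1 = 0 → (0, 2.75)

Vertices: (0, 0), (11, 0), (0, 2.75)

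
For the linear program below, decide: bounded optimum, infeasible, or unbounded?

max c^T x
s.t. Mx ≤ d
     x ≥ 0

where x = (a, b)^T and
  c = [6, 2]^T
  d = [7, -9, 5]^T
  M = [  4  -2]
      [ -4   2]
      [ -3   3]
One constraint requires 4a - 2b ≤ 7, while the constraint -4a + 2b ≤ -9 is equivalent to 4a - 2b ≥ 9. Together they would need 9 ≤ 4a - 2b ≤ 7, which is impossible since 9 > 7. No point satisfies all constraints.

Infeasible — the constraint set is empty.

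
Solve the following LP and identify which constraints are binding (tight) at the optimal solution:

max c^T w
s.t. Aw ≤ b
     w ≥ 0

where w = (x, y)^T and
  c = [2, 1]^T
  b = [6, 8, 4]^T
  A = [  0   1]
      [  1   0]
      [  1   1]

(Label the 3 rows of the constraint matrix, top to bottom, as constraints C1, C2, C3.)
Optimal: x = 4, y = 0
Binding: C3, y ≥ 0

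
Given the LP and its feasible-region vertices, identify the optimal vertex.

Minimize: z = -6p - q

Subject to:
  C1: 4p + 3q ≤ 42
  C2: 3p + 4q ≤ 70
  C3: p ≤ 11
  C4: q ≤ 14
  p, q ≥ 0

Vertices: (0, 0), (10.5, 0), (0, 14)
(10.5, 0) with z = -63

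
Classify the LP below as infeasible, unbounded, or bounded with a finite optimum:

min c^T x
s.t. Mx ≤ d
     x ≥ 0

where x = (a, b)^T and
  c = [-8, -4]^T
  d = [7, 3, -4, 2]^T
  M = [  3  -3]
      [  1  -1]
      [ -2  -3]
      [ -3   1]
Feasible point: (0, 2) satisfies every constraint, so the LP is feasible.
Direction d = (1, 1): for each constraint row a, a·d ≤ 0 —
  (3)(1) + (-3)(1) = 0 ≤ 0
  (1)(1) + (-1)(1) = 0 ≤ 0
  (-2)(1) + (-3)(1) = -5 ≤ 0
  (-3)(1) + (1)(1) = -2 ≤ 0
and d ≥ 0, so (0, 2) + t·d stays feasible for every t ≥ 0. Along this ray z = -8a - 4b changes by -12 per unit t, so z → −∞.

Unbounded: there is a feasible ray along which z → −∞.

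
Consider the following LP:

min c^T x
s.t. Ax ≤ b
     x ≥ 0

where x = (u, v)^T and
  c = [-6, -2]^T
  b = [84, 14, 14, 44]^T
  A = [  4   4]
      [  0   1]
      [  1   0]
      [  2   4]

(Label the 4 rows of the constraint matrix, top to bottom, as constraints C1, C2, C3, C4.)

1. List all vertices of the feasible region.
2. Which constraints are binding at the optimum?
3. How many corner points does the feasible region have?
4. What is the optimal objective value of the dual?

1. (0, 0), (14, 0), (14, 4), (0, 11)
2. C3, C4
3. 4
4. -92 (by strong duality, equal to the primal optimum)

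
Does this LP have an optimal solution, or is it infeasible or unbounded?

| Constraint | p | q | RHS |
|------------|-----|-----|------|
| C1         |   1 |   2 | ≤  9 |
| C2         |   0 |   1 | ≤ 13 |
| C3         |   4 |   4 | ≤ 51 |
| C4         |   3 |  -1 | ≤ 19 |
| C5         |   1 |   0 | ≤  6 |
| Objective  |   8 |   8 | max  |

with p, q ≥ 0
The point (6, 1.5) satisfies every constraint, so the LP is feasible; the constraints give p ≤ 6 and q ≤ 13, which with p, q ≥ 0 keep the feasible region inside a bounded box. A feasible, bounded LP attains a finite optimum at a vertex.

The LP has an optimal solution: (6, 1.5) with z = 60.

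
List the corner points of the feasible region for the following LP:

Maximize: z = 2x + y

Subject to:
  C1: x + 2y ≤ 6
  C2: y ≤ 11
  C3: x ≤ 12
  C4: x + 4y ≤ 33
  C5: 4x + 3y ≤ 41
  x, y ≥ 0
Each vertex is the intersection of two constraint boundaries that also satisfies all remaining constraints:
  x = 0 and y = 0 → (0, 0)
  x + 2y = 6 and y = 0 → (6, 0)
  x + 2y = 6 and x = 0 → (0, 3)

Vertices: (0, 0), (6, 0), (0, 3)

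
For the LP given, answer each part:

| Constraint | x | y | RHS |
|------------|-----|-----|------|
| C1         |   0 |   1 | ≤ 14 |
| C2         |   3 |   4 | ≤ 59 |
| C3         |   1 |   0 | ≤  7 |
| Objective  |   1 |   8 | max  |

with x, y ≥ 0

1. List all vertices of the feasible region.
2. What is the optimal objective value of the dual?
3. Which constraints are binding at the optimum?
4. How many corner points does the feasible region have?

1. (0, 0), (7, 0), (7, 9.5), (1, 14), (0, 14)
2. 113 (by strong duality, equal to the primal optimum)
3. C1, C2
4. 5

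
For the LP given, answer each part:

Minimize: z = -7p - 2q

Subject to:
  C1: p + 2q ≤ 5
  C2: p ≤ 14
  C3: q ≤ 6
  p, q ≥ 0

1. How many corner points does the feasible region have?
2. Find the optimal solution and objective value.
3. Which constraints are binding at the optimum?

1. 3
2. p = 5, q = 0, z = -35
3. C1, q ≥ 0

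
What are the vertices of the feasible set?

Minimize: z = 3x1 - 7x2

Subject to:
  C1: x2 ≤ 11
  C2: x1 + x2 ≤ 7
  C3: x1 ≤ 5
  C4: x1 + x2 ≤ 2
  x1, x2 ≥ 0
Each vertex is the intersection of two constraint boundaries that also satisfies all remaining constraints:
  x1 = 0 and x2 = 0 → (0, 0)
  x1 + x2 = 2 and x2 = 0 → (2, 0)
  x1 + x2 = 2 and x1 = 0 → (0, 2)

Vertices: (0, 0), (2, 0), (0, 2)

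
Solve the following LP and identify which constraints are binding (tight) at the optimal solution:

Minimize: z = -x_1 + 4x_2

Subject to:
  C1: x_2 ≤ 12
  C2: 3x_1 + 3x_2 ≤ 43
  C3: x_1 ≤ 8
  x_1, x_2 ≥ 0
Optimal: x_1 = 8, x_2 = 0
Binding: C3, x_2 ≥ 0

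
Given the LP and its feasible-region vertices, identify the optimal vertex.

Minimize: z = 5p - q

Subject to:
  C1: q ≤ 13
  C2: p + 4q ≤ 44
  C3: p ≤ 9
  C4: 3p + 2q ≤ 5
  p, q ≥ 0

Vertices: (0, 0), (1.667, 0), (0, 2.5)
Evaluating z = 5p - q at each vertex:
  (0, 0): z = 0
  (1.667, 0): z = 8.333
  (0, 2.5): z = -2.5

The smallest value is z = -2.5, attained at (0, 2.5).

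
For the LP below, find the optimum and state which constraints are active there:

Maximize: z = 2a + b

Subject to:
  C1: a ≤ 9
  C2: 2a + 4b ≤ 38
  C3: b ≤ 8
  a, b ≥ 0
Optimal: a = 9, b = 5
Slack at optimum:
  C1: slack = 0 (binding)
  C2: slack = 0 (binding)
  C3: slack = 3
  a ≥ 0: a = 9
  b ≥ 0: b = 5
Binding constraints: C1, C2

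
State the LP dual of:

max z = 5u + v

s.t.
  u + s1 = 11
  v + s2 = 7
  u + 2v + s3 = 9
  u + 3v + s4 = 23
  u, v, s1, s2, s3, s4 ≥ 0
Minimize: z = 11y1 + 7y2 + 9y3 + 23y4

Subject to:
  C1: -y1 - y3 - y4 ≤ -5
  C2: -y2 - 2y3 - 3y4 ≤ -1
  y1, y2, y3, y4 ≥ 0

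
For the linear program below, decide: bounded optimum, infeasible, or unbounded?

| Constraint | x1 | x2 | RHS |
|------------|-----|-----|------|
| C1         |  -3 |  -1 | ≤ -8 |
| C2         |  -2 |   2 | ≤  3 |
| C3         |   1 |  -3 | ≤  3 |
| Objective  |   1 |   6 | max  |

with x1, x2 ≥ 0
Feasible point: (3, 0) satisfies every constraint, so the LP is feasible.
Direction d = (1, 1): for each constraint row a, a·d ≤ 0 —
  (-3)(1) + (-1)(1) = -4 ≤ 0
  (-2)(1) + (2)(1) = 0 ≤ 0
  (1)(1) + (-3)(1) = -2 ≤ 0
and d ≥ 0, so (3, 0) + t·d stays feasible for every t ≥ 0. Along this ray z = x1 + 6x2 changes by 7 per unit t, so z → +∞.

The LP is unbounded; z can be made arbitrarily large.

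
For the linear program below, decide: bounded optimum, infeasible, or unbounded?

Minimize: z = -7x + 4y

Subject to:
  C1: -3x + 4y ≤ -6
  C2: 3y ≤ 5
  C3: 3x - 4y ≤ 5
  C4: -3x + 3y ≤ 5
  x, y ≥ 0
C3 requires 3x - 4y ≤ 5, while C1 (-3x + 4y ≤ -6) is equivalent to 3x - 4y ≥ 6. Together they would need 6 ≤ 3x - 4y ≤ 5, which is impossible since 6 > 5. No point satisfies all constraints.

The feasible region is empty; the LP is infeasible.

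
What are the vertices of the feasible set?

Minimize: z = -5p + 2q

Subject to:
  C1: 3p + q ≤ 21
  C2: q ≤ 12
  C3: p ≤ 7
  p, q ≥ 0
Each vertex is the intersection of two constraint boundaries that also satisfies all remaining constraints:
  p = 0 and q = 0 → (0, 0)
  3p + q = 21 and p = 7 → (7, 0)
  3p + q = 21 and q = 12 → (3, 12)
  q = 12 and p = 0 → (0, 12)

Vertices: (0, 0), (7, 0), (3, 12), (0, 12)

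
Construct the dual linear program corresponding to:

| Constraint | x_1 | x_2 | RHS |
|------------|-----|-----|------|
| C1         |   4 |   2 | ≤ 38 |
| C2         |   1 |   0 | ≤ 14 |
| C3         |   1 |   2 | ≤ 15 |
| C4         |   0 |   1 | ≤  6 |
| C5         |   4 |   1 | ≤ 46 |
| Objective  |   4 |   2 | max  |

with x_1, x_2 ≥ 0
Minimize: z = 38y1 + 14y2 + 15y3 + 6y4 + 46y5

Subject to:
  C1: -4y1 - y2 - y3 - 4y5 ≤ -4
  C2: -2y1 - 2y3 - y4 - y5 ≤ -2
  y1, y2, y3, y4, y5 ≥ 0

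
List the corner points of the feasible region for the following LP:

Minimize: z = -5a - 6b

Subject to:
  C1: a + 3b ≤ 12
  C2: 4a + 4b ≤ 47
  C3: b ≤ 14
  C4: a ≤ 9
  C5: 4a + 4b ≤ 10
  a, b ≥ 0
Each vertex is the intersection of two constraint boundaries that also satisfies all remaining constraints:
  a = 0 and b = 0 → (0, 0)
  4a + 4b = 10 and b = 0 → (2.5, 0)
  4a + 4b = 10 and a = 0 → (0, 2.5)

Vertices: (0, 0), (2.5, 0), (0, 2.5)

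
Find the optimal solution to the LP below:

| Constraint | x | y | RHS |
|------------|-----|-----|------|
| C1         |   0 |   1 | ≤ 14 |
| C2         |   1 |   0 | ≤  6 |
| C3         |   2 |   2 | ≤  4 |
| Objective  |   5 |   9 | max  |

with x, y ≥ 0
Each vertex is the intersection of two constraint boundaries that also satisfies all remaining constraints:
  x = 0 and y = 0 → (0, 0)
  2x + 2y = 4 and y = 0 → (2, 0)
  2x + 2y = 4 and x = 0 → (0, 2)

Evaluating z = 5x + 9y at each vertex:
  (0, 0): z = 0
  (2, 0): z = 10
  (0, 2): z = 18

The maximum is at (0, 2) with z = 18.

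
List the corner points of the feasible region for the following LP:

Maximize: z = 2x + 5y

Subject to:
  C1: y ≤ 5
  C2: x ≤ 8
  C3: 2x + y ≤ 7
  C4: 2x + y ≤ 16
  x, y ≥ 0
Each vertex is the intersection of two constraint boundaries that also satisfies all remaining constraints:
  x = 0 and y = 0 → (0, 0)
  2x + y = 7 and y = 0 → (3.5, 0)
  y = 5 and 2x + y = 7 → (1, 5)
  y = 5 and x = 0 → (0, 5)

Vertices: (0, 0), (3.5, 0), (1, 5), (0, 5)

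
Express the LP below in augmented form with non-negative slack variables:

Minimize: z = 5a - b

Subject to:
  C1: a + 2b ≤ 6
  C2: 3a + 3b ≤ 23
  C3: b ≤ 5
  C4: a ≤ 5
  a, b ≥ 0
min z = 5a - b

s.t.
  a + 2b + s1 = 6
  3a + 3b + s2 = 23
  b + s3 = 5
  a + s4 = 5
  a, b, s1, s2, s3, s4 ≥ 0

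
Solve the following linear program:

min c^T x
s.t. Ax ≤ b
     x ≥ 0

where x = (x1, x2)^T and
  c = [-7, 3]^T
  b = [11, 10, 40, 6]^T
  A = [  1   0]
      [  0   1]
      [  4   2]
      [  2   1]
Each vertex is the intersection of two constraint boundaries that also satisfies all remaining constraints:
  x1 = 0 and x2 = 0 → (0, 0)
  2x1 + x2 = 6 and x2 = 0 → (3, 0)
  2x1 + x2 = 6 and x1 = 0 → (0, 6)

Evaluating z = -7x1 + 3x2 at each vertex:
  (0, 0): z = 0
  (3, 0): z = -21
  (0, 6): z = 18

The minimum is at (3, 0) with z = -21.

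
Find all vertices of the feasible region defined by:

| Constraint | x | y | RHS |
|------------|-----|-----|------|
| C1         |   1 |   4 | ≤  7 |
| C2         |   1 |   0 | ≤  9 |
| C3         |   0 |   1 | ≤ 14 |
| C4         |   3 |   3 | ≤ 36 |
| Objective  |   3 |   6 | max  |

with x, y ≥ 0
Each vertex is the intersection of two constraint boundaries that also satisfies all remaining constraints:
  x = 0 and y = 0 → (0, 0)
  x + 4y = 7 and y = 0 → (7, 0)
  x + 4y = 7 and x = 0 → (0, 1.75)

Vertices: (0, 0), (7, 0), (0, 1.75)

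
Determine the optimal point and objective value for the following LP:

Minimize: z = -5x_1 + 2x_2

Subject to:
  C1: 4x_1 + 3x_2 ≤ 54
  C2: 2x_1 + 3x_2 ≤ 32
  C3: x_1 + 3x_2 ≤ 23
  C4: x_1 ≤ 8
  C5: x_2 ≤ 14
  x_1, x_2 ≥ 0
x_1 = 8, x_2 = 0, z = -40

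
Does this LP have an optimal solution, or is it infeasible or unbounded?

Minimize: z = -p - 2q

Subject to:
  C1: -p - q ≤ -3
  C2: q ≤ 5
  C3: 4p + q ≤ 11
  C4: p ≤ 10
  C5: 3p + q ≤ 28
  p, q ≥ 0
The point (1.5, 5) satisfies every constraint, so the LP is feasible; the constraints give p ≤ 10 and q ≤ 5, which with p, q ≥ 0 keep the feasible region inside a bounded box. A feasible, bounded LP attains a finite optimum at a vertex.

The LP has an optimal solution: (1.5, 5) with z = -11.5.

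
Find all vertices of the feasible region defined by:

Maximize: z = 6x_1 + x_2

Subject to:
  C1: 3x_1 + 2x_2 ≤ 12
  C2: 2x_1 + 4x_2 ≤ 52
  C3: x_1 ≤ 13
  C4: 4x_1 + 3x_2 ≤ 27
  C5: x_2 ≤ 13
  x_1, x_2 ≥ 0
Each vertex is the intersection of two constraint boundaries that also satisfies all remaining constraints:
  x_1 = 0 and x_2 = 0 → (0, 0)
  3x_1 + 2x_2 = 12 and x_2 = 0 → (4, 0)
  3x_1 + 2x_2 = 12 and x_1 = 0 → (0, 6)

Vertices: (0, 0), (4, 0), (0, 6)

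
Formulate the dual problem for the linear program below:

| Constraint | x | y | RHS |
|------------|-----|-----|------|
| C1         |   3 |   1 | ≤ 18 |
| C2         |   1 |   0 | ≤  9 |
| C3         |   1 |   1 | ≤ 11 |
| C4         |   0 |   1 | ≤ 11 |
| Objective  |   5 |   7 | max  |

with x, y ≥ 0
Minimize: z = 18y1 + 9y2 + 11y3 + 11y4

Subject to:
  C1: -3y1 - y2 - y3 ≤ -5
  C2: -y1 - y3 - y4 ≤ -7
  y1, y2, y3, y4 ≥ 0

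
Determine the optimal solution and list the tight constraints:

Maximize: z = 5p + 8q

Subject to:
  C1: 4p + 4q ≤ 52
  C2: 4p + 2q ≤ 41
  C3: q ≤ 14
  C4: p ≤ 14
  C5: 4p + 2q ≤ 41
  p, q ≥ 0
Optimal: p = 0, q = 13
Slack at optimum:
  C1: slack = 0 (binding)
  C2: slack = 15
  C3: slack = 1
  C4: slack = 14
  C5: slack = 15
  p ≥ 0: p = 0 (binding)
  q ≥ 0: q = 13
Binding constraints: C1, p ≥ 0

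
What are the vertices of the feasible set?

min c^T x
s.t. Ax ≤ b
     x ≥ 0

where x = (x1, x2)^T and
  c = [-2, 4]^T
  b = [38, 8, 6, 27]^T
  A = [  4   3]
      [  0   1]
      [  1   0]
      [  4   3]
Each vertex is the intersection of two constraint boundaries that also satisfies all remaining constraints:
  x1 = 0 and x2 = 0 → (0, 0)
  x1 = 6 and x2 = 0 → (6, 0)
  x1 = 6 and 4x1 + 3x2 = 27 → (6, 1)
  x2 = 8 and 4x1 + 3x2 = 27 → (0.75, 8)
  x2 = 8 and x1 = 0 → (0, 8)

Vertices: (0, 0), (6, 0), (6, 1), (0.75, 8), (0, 8)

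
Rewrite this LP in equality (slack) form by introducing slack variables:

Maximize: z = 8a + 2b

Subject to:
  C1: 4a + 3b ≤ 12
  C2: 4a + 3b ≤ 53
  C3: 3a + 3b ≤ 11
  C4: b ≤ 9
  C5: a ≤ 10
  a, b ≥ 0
max z = 8a + 2b

s.t.
  4a + 3b + s1 = 12
  4a + 3b + s2 = 53
  3a + 3b + s3 = 11
  b + s4 = 9
  a + s5 = 10
  a, b, s1, s2, s3, s4, s5 ≥ 0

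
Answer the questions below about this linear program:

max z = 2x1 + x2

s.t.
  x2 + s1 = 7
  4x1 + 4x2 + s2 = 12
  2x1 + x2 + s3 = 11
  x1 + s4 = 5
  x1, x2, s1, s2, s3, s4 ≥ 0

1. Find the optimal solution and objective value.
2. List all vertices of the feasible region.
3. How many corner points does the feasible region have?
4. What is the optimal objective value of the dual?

1. x1 = 3, x2 = 0, z = 6
2. (0, 0), (3, 0), (0, 3)
3. 3
4. 6 (by strong duality, equal to the primal optimum)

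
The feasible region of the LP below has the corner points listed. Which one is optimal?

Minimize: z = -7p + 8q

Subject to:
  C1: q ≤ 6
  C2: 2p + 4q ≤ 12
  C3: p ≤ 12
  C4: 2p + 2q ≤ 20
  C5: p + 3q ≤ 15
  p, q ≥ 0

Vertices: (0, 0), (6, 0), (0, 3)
Evaluating z = -7p + 8q at each vertex:
  (0, 0): z = 0
  (6, 0): z = -42
  (0, 3): z = 24

The smallest value is z = -42, attained at (6, 0).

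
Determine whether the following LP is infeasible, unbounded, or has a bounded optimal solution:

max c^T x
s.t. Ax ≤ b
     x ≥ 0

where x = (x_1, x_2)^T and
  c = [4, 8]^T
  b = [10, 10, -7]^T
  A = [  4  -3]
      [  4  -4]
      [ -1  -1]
Feasible point: (0, 7) satisfies every constraint, so the LP is feasible.
Direction d = (0, 1): for each constraint row a, a·d ≤ 0 —
  (4)(0) + (-3)(1) = -3 ≤ 0
  (4)(0) + (-4)(1) = -4 ≤ 0
  (-1)(0) + (-1)(1) = -1 ≤ 0
and d ≥ 0, so (0, 7) + t·d stays feasible for every t ≥ 0. Along this ray z = 4x_1 + 8x_2 changes by 8 per unit t, so z → +∞.

The LP is unbounded; z can be made arbitrarily large.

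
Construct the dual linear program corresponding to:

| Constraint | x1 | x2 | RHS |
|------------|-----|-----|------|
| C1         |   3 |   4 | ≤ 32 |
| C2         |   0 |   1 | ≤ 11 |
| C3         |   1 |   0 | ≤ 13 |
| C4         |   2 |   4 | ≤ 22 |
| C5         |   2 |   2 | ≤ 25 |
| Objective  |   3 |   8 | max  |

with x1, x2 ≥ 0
Minimize: z = 32y1 + 11y2 + 13y3 + 22y4 + 25y5

Subject to:
  C1: -3y1 - y3 - 2y4 - 2y5 ≤ -3
  C2: -4y1 - y2 - 4y4 - 2y5 ≤ -8
  y1, y2, y3, y4, y5 ≥ 0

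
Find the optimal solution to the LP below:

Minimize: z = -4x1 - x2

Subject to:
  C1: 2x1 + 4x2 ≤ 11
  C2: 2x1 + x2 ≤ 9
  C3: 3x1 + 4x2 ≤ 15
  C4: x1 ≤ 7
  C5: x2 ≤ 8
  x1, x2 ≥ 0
Each vertex is the intersection of two constraint boundaries that also satisfies all remaining constraints:
  x1 = 0 and x2 = 0 → (0, 0)
  2x1 + x2 = 9 and x2 = 0 → (4.5, 0)
  2x1 + x2 = 9 and 3x1 + 4x2 = 15 → (4.2, 0.6)
  2x1 + 4x2 = 11 and 3x1 + 4x2 = 15 → (4, 0.75)
  2x1 + 4x2 = 11 and x1 = 0 → (0, 2.75)

Evaluating z = -4x1 - x2 at each vertex:
  (0, 0): z = 0
  (4.5, 0): z = -18
  (4.2, 0.6): z = -17.4
  (4, 0.75): z = -16.75
  (0, 2.75): z = -2.75

The minimum is at (4.5, 0) with z = -18.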